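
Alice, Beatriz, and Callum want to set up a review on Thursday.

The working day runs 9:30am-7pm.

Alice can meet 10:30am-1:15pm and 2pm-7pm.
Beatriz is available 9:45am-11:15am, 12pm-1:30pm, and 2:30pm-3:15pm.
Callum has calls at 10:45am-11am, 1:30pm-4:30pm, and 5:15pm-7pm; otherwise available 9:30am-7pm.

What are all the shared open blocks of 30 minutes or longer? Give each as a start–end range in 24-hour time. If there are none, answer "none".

Callum free within 09:30–19:00: 09:30–10:45, 11:00–13:30, 16:30–17:15.
Alice ∩ Beatriz: 10:30–11:15, 12:00–13:15, 14:30–15:15.
Alice ∩ Beatriz ∩ Callum: 10:30–10:45, 11:00–11:15, 12:00–13:15.
Windows ≥ 30 min: 12:00–13:15.

12:00–13:15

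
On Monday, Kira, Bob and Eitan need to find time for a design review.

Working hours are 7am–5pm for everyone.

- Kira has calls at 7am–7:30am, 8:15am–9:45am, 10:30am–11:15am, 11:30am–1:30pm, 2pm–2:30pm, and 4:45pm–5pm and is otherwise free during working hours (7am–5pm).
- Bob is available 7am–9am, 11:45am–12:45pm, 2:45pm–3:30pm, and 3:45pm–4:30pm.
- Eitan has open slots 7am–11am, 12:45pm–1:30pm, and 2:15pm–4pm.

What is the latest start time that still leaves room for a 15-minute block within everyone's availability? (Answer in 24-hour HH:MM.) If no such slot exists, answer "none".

Kira free within 07:00–17:00: 07:30–08:15, 09:45–10:30, 11:15–11:30, 13:30–14:00, 14:30–16:45.
Kira ∩ Bob: 07:30–08:15, 14:45–15:30, 15:45–16:30.
Kira ∩ Bob ∩ Eitan: 07:30–08:15, 14:45–15:30, 15:45–16:00.
Windows ≥ 15 min: 07:30–08:15, 14:45–15:30, 15:45–16:00.
Latest start in the last window 15:45–16:00 is 16:00 − 15 min = 15:45.

15:45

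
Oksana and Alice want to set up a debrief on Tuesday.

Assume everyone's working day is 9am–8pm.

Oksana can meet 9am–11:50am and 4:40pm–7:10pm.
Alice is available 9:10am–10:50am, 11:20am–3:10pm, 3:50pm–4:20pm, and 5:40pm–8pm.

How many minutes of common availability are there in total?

Oksana ∩ Alice: 09:10–10:50, 11:20–11:50, 17:40–19:10.
Total common minutes: 100 + 30 + 90 = 220.

220 minutes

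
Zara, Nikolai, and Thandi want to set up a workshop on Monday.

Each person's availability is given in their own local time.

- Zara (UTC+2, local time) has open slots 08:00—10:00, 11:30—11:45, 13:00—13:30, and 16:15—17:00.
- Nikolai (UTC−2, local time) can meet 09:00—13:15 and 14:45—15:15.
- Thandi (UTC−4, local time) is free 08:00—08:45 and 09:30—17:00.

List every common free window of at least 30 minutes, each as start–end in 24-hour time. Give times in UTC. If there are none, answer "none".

Zara → UTC: 06:00–08:00, 09:30–09:45, 11:00–11:30, 14:15–15:00.
Nikolai → UTC: 11:00–15:15, 16:45–17:15.
Thandi → UTC: 12:00–12:45, 13:30–21:00.
Zara ∩ Nikolai: 11:00–11:30, 14:15–15:00.
Zara ∩ Nikolai ∩ Thandi: 14:15–15:00.
Windows ≥ 30 min: 14:15–15:00.

14:15–15:00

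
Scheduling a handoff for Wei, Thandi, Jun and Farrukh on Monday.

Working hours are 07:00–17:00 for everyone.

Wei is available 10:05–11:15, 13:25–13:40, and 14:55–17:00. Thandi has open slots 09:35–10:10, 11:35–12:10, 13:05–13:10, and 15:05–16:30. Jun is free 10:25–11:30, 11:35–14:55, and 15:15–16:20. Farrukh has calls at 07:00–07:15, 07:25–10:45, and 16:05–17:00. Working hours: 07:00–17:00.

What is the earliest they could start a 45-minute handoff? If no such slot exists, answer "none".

Farrukh free within 07:00–17:00: 07:15–07:25, 10:45–16:05.
Wei ∩ Thandi: 10:05–10:10, 15:05–16:30.
Wei ∩ Thandi ∩ Jun: 15:15–16:20.
Wei ∩ Thandi ∩ Jun ∩ Farrukh: 15:15–16:05.
Windows ≥ 45 min: 15:15–16:05.
Earliest such window starts at 15:15.

15:15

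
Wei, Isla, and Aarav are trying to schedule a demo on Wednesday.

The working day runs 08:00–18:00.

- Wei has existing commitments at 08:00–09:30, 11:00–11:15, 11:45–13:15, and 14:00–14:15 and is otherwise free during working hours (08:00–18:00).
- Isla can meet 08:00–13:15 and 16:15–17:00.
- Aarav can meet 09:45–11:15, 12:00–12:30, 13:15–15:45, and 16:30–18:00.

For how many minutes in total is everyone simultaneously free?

Wei free within 08:00–18:00: 09:30–11:00, 11:15–11:45, 13:15–14:00, 14:15–18:00.
Wei ∩ Isla: 09:30–11:00, 11:15–11:45, 16:15–17:00.
Wei ∩ Isla ∩ Aarav: 09:45–11:00, 16:30–17:00.
Total common minutes: 75 + 30 = 105.

105 minutes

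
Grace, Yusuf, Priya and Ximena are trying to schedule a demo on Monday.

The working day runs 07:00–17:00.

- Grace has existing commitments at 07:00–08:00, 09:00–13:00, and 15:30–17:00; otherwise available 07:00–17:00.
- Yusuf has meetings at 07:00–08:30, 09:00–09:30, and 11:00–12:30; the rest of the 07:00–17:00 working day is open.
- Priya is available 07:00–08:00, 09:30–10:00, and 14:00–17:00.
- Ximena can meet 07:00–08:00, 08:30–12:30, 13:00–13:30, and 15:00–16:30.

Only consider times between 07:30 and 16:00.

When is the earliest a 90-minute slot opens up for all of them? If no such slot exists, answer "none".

none

Grace free within 07:00–17:00: 08:00–09:00, 13:00–15:30.
Yusuf free within 07:00–17:00: 08:30–09:00, 09:30–11:00, 12:30–17:00.
Grace ∩ Yusuf: 08:30–09:00, 13:00–15:30.
Grace ∩ Yusuf ∩ Priya: 14:00–15:30.
Grace ∩ Yusuf ∩ Priya ∩ Ximena: 15:00–15:30.
Restricted to 07:30–16:00: 15:00–15:30.
Windows ≥ 90 min: (none).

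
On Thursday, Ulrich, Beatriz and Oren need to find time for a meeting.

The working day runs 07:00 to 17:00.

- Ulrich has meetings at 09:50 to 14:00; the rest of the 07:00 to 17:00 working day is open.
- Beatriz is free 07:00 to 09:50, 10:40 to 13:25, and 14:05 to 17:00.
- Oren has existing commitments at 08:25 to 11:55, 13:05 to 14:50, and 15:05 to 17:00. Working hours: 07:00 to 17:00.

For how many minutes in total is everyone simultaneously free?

100 minutes

Ulrich free within 07:00–17:00: 07:00–09:50, 14:00–17:00.
Oren free within 07:00–17:00: 07:00–08:25, 11:55–13:05, 14:50–15:05.
Ulrich ∩ Beatriz: 07:00–09:50, 14:05–17:00.
Ulrich ∩ Beatriz ∩ Oren: 07:00–08:25, 14:50–15:05.
Total common minutes: 85 + 15 = 100.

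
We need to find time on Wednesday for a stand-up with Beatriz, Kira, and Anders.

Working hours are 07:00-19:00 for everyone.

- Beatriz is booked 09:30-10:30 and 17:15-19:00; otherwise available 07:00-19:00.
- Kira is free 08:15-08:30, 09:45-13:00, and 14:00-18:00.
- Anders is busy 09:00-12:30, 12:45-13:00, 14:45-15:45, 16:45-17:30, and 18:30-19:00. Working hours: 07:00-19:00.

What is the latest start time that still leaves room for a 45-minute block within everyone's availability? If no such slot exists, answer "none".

16:00

Beatriz free within 07:00–19:00: 07:00–09:30, 10:30–17:15.
Anders free within 07:00–19:00: 07:00–09:00, 12:30–12:45, 13:00–14:45, 15:45–16:45, 17:30–18:30.
Beatriz ∩ Kira: 08:15–08:30, 10:30–13:00, 14:00–17:15.
Beatriz ∩ Kira ∩ Anders: 08:15–08:30, 12:30–12:45, 14:00–14:45, 15:45–16:45.
Windows ≥ 45 min: 14:00–14:45, 15:45–16:45.
Latest start in the last window 15:45–16:45 is 16:45 − 45 min = 16:00.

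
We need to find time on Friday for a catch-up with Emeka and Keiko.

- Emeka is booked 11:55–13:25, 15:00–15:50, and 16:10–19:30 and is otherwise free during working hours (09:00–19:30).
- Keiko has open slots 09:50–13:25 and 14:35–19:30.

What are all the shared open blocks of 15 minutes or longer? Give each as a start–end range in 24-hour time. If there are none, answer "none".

09:50–11:55, 14:35–15:00, 15:50–16:10

Emeka free within 09:00–19:30: 09:00–11:55, 13:25–15:00, 15:50–16:10.
Emeka ∩ Keiko: 09:50–11:55, 14:35–15:00, 15:50–16:10.
Windows ≥ 15 min: 09:50–11:55, 14:35–15:00, 15:50–16:10.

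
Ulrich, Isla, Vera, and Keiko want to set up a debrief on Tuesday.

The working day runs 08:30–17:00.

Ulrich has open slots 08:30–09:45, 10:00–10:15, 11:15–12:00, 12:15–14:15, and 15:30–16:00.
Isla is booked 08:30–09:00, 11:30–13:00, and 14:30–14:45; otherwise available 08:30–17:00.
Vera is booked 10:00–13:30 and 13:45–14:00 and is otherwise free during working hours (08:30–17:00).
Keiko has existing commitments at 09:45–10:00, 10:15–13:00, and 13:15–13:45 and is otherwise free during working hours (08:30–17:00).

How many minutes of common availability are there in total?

90 minutes

Isla free within 08:30–17:00: 09:00–11:30, 13:00–14:30, 14:45–17:00.
Vera free within 08:30–17:00: 08:30–10:00, 13:30–13:45, 14:00–17:00.
Keiko free within 08:30–17:00: 08:30–09:45, 10:00–10:15, 13:00–13:15, 13:45–17:00.
Ulrich ∩ Isla: 09:00–09:45, 10:00–10:15, 11:15–11:30, 13:00–14:15, 15:30–16:00.
Ulrich ∩ Isla ∩ Vera: 09:00–09:45, 13:30–13:45, 14:00–14:15, 15:30–16:00.
Ulrich ∩ Isla ∩ Vera ∩ Keiko: 09:00–09:45, 14:00–14:15, 15:30–16:00.
Total common minutes: 45 + 15 + 30 = 90.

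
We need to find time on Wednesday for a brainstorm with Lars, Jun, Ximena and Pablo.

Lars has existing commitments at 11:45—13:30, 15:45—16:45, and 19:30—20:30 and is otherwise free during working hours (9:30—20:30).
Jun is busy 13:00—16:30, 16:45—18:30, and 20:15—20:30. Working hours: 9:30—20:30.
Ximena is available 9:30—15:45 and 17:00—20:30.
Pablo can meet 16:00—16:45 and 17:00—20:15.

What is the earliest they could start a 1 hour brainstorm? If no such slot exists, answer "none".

Lars free within 09:30–20:30: 09:30–11:45, 13:30–15:45, 16:45–19:30.
Jun free within 09:30–20:30: 09:30–13:00, 16:30–16:45, 18:30–20:15.
Lars ∩ Jun: 09:30–11:45, 18:30–19:30.
Lars ∩ Jun ∩ Ximena: 09:30–11:45, 18:30–19:30.
Lars ∩ Jun ∩ Ximena ∩ Pablo: 18:30–19:30.
Windows ≥ 60 min: 18:30–19:30.
Earliest such window starts at 18:30.

18:30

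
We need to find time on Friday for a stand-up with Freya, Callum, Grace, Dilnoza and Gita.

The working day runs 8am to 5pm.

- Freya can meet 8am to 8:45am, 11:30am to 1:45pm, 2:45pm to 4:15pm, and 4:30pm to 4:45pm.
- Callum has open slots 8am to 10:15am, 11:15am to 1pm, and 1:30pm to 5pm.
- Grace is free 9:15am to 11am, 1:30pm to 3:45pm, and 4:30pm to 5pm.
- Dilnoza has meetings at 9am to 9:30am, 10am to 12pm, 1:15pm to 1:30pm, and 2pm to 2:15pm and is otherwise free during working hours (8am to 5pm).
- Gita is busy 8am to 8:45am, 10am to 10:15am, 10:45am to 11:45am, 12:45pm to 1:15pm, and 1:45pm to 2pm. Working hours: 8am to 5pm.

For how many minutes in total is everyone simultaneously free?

Dilnoza free within 08:00–17:00: 08:00–09:00, 09:30–10:00, 12:00–13:15, 13:30–14:00, 14:15–17:00.
Gita free within 08:00–17:00: 08:45–10:00, 10:15–10:45, 11:45–12:45, 13:15–13:45, 14:00–17:00.
Freya ∩ Callum: 08:00–08:45, 11:30–13:00, 13:30–13:45, 14:45–16:15, 16:30–16:45.
Freya ∩ Callum ∩ Grace: 13:30–13:45, 14:45–15:45, 16:30–16:45.
Freya ∩ Callum ∩ Grace ∩ Dilnoza: 13:30–13:45, 14:45–15:45, 16:30–16:45.
Freya ∩ Callum ∩ Grace ∩ Dilnoza ∩ Gita: 13:30–13:45, 14:45–15:45, 16:30–16:45.
Total common minutes: 15 + 60 + 15 = 90.

90 minutes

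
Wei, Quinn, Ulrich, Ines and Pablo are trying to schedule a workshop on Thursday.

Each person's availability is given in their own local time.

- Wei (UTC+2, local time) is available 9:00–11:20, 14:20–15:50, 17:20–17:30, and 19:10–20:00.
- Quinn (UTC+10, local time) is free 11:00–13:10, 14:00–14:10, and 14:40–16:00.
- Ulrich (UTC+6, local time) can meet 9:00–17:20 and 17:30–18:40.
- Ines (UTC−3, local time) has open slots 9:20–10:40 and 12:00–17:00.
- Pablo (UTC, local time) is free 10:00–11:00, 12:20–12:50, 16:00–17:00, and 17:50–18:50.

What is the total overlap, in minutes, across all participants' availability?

Wei → UTC: 07:00–09:20, 12:20–13:50, 15:20–15:30, 17:10–18:00.
Quinn → UTC: 01:00–03:10, 04:00–04:10, 04:40–06:00.
Ulrich → UTC: 03:00–11:20, 11:30–12:40.
Ines → UTC: 12:20–13:40, 15:00–20:00.
Pablo → UTC: 10:00–11:00, 12:20–12:50, 16:00–17:00, 17:50–18:50.
Wei ∩ Quinn: (none).
Wei ∩ Quinn ∩ Ulrich: (none).
Wei ∩ Quinn ∩ Ulrich ∩ Ines: (none).
Wei ∩ Quinn ∩ Ulrich ∩ Ines ∩ Pablo: (none).
Total common minutes: 0.

0 minutes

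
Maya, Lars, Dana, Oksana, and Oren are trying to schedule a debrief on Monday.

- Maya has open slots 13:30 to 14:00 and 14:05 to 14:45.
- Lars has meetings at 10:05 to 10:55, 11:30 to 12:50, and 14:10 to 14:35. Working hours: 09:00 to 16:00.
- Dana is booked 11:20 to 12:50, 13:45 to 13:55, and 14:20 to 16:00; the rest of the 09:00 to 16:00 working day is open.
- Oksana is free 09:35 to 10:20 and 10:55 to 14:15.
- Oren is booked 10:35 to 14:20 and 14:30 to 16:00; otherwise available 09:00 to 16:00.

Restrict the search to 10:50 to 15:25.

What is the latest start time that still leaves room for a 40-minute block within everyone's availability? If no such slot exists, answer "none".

Lars free within 09:00–16:00: 09:00–10:05, 10:55–11:30, 12:50–14:10, 14:35–16:00.
Dana free within 09:00–16:00: 09:00–11:20, 12:50–13:45, 13:55–14:20.
Oren free within 09:00–16:00: 09:00–10:35, 14:20–14:30.
Maya ∩ Lars: 13:30–14:00, 14:05–14:10, 14:35–14:45.
Maya ∩ Lars ∩ Dana: 13:30–13:45, 13:55–14:00, 14:05–14:10.
Maya ∩ Lars ∩ Dana ∩ Oksana: 13:30–13:45, 13:55–14:00, 14:05–14:10.
Maya ∩ Lars ∩ Dana ∩ Oksana ∩ Oren: (none).
Restricted to 10:50–15:25: (none).
Windows ≥ 40 min: (none).

none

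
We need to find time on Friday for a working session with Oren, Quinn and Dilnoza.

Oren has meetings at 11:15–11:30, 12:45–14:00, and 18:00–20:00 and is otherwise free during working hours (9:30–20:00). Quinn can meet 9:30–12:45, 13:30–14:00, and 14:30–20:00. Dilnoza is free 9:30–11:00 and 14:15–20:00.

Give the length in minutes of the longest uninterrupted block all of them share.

Oren free within 09:30–20:00: 09:30–11:15, 11:30–12:45, 14:00–18:00.
Oren ∩ Quinn: 09:30–11:15, 11:30–12:45, 14:30–18:00.
Oren ∩ Quinn ∩ Dilnoza: 09:30–11:00, 14:30–18:00.
Common window lengths: 90, 210 min; longest is 210.

210 minutes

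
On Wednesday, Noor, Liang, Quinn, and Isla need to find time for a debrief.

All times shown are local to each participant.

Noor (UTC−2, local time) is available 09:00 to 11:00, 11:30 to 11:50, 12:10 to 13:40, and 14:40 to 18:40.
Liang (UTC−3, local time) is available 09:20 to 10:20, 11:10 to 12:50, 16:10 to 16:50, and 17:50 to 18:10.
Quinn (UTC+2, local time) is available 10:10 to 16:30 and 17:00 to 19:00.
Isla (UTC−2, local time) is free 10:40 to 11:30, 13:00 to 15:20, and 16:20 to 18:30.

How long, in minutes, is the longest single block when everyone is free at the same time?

40 minutes

Noor → UTC: 11:00–13:00, 13:30–13:50, 14:10–15:40, 16:40–20:40.
Liang → UTC: 12:20–13:20, 14:10–15:50, 19:10–19:50, 20:50–21:10.
Quinn → UTC: 08:10–14:30, 15:00–17:00.
Isla → UTC: 12:40–13:30, 15:00–17:20, 18:20–20:30.
Noor ∩ Liang: 12:20–13:00, 14:10–15:40, 19:10–19:50.
Noor ∩ Liang ∩ Quinn: 12:20–13:00, 14:10–14:30, 15:00–15:40.
Noor ∩ Liang ∩ Quinn ∩ Isla: 12:40–13:00, 15:00–15:40.
Common window lengths: 20, 40 min; longest is 40.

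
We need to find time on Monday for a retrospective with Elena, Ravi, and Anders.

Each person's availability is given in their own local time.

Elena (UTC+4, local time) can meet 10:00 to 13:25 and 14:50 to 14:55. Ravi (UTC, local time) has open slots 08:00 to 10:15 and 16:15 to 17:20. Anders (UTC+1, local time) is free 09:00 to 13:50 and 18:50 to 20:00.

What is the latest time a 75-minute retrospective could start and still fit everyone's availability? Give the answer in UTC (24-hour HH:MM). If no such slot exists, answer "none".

Elena → UTC: 06:00–09:25, 10:50–10:55.
Ravi → UTC: 08:00–10:15, 16:15–17:20.
Anders → UTC: 08:00–12:50, 17:50–19:00.
Elena ∩ Ravi: 08:00–09:25.
Elena ∩ Ravi ∩ Anders: 08:00–09:25.
Windows ≥ 75 min: 08:00–09:25.
Latest start in the last window 08:00–09:25 is 09:25 − 75 min = 08:10.

08:10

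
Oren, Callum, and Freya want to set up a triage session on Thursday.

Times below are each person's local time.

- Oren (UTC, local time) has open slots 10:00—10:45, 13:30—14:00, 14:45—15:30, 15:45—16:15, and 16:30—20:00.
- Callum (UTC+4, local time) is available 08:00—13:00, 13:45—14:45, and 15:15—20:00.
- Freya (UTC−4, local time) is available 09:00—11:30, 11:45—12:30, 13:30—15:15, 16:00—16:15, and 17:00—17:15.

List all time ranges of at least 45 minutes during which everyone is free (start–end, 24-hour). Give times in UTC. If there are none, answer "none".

Oren → UTC: 10:00–10:45, 13:30–14:00, 14:45–15:30, 15:45–16:15, 16:30–20:00.
Callum → UTC: 04:00–09:00, 09:45–10:45, 11:15–16:00.
Freya → UTC: 13:00–15:30, 15:45–16:30, 17:30–19:15, 20:00–20:15, 21:00–21:15.
Oren ∩ Callum: 10:00–10:45, 13:30–14:00, 14:45–15:30, 15:45–16:00.
Oren ∩ Callum ∩ Freya: 13:30–14:00, 14:45–15:30, 15:45–16:00.
Windows ≥ 45 min: 14:45–15:30.

14:45–15:30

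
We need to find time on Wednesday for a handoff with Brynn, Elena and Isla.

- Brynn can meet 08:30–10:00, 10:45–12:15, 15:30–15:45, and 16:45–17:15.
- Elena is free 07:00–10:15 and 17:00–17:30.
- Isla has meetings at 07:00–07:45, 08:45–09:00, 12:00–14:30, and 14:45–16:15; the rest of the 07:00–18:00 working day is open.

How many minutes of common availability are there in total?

Isla free within 07:00–18:00: 07:45–08:45, 09:00–12:00, 14:30–14:45, 16:15–18:00.
Brynn ∩ Elena: 08:30–10:00, 17:00–17:15.
Brynn ∩ Elena ∩ Isla: 08:30–08:45, 09:00–10:00, 17:00–17:15.
Total common minutes: 15 + 60 + 15 = 90.

90 minutes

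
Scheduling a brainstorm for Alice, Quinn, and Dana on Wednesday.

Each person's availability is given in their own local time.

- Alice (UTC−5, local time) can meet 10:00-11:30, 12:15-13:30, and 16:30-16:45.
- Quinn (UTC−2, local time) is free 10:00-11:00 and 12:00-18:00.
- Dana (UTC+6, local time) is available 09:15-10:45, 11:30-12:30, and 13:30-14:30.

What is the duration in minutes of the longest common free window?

0 minutes

Alice → UTC: 15:00–16:30, 17:15–18:30, 21:30–21:45.
Quinn → UTC: 12:00–13:00, 14:00–20:00.
Dana → UTC: 03:15–04:45, 05:30–06:30, 07:30–08:30.
Alice ∩ Quinn: 15:00–16:30, 17:15–18:30.
Alice ∩ Quinn ∩ Dana: (none).
No common window.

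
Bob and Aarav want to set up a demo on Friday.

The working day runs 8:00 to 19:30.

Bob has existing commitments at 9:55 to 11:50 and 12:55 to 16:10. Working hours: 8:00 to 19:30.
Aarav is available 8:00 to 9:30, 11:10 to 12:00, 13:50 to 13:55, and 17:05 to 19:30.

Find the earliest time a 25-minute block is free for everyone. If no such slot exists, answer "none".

Bob free within 08:00–19:30: 08:00–09:55, 11:50–12:55, 16:10–19:30.
Bob ∩ Aarav: 08:00–09:30, 11:50–12:00, 17:05–19:30.
Windows ≥ 25 min: 08:00–09:30, 17:05–19:30.
Earliest such window starts at 08:00.

08:00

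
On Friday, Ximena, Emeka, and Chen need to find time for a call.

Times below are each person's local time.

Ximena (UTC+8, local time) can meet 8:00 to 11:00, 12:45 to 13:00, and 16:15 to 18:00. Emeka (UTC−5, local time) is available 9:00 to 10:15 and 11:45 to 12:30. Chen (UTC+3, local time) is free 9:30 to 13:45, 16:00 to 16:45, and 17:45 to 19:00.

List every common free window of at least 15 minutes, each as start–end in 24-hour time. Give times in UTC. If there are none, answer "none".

none

Ximena → UTC: 00:00–03:00, 04:45–05:00, 08:15–10:00.
Emeka → UTC: 14:00–15:15, 16:45–17:30.
Chen → UTC: 06:30–10:45, 13:00–13:45, 14:45–16:00.
Ximena ∩ Emeka: (none).
Ximena ∩ Emeka ∩ Chen: (none).
Windows ≥ 15 min: (none).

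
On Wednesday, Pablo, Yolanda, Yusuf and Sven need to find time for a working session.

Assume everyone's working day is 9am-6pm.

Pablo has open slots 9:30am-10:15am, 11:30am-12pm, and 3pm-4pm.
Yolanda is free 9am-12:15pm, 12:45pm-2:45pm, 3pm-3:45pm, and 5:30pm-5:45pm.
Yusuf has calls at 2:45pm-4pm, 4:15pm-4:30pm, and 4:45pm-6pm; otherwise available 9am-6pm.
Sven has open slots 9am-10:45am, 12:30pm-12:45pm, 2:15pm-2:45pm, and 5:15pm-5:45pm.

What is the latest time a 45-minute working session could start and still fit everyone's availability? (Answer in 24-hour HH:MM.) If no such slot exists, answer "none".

Yusuf free within 09:00–18:00: 09:00–14:45, 16:00–16:15, 16:30–16:45.
Pablo ∩ Yolanda: 09:30–10:15, 11:30–12:00, 15:00–15:45.
Pablo ∩ Yolanda ∩ Yusuf: 09:30–10:15, 11:30–12:00.
Pablo ∩ Yolanda ∩ Yusuf ∩ Sven: 09:30–10:15.
Windows ≥ 45 min: 09:30–10:15.
Latest start in the last window 09:30–10:15 is 10:15 − 45 min = 09:30.

09:30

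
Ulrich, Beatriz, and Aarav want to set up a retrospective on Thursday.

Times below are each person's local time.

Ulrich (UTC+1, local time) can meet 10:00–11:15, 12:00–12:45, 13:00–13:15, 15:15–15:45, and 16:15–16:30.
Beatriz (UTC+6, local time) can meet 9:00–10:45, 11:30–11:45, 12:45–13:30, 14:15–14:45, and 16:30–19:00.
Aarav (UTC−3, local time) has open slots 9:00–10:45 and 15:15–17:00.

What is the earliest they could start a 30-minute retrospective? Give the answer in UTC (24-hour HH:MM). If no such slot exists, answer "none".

none

Ulrich → UTC: 09:00–10:15, 11:00–11:45, 12:00–12:15, 14:15–14:45, 15:15–15:30.
Beatriz → UTC: 03:00–04:45, 05:30–05:45, 06:45–07:30, 08:15–08:45, 10:30–13:00.
Aarav → UTC: 12:00–13:45, 18:15–20:00.
Ulrich ∩ Beatriz: 11:00–11:45, 12:00–12:15.
Ulrich ∩ Beatriz ∩ Aarav: 12:00–12:15.
Windows ≥ 30 min: (none).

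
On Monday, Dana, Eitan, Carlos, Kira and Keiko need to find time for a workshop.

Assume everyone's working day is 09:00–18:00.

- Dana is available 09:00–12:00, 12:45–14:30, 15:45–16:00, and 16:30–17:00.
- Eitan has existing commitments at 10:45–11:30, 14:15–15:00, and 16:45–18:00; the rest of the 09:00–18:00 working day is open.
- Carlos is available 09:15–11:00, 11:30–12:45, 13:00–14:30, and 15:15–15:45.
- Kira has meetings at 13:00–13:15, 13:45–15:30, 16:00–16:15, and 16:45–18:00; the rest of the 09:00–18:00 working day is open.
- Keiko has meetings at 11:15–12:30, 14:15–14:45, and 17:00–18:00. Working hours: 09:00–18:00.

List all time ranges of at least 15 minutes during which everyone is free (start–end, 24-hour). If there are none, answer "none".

09:15–10:45, 13:15–13:45

Eitan free within 09:00–18:00: 09:00–10:45, 11:30–14:15, 15:00–16:45.
Kira free within 09:00–18:00: 09:00–13:00, 13:15–13:45, 15:30–16:00, 16:15–16:45.
Keiko free within 09:00–18:00: 09:00–11:15, 12:30–14:15, 14:45–17:00.
Dana ∩ Eitan: 09:00–10:45, 11:30–12:00, 12:45–14:15, 15:45–16:00, 16:30–16:45.
Dana ∩ Eitan ∩ Carlos: 09:15–10:45, 11:30–12:00, 13:00–14:15.
Dana ∩ Eitan ∩ Carlos ∩ Kira: 09:15–10:45, 11:30–12:00, 13:15–13:45.
Dana ∩ Eitan ∩ Carlos ∩ Kira ∩ Keiko: 09:15–10:45, 13:15–13:45.
Windows ≥ 15 min: 09:15–10:45, 13:15–13:45.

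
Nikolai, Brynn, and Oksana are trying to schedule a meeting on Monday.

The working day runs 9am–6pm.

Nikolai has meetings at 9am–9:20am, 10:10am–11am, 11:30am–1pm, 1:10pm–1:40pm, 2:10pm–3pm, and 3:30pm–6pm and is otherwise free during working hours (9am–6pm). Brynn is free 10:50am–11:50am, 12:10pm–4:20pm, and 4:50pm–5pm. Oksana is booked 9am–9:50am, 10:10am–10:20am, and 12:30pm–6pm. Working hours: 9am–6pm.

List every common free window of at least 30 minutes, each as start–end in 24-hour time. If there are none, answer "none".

11:00–11:30

Nikolai free within 09:00–18:00: 09:20–10:10, 11:00–11:30, 13:00–13:10, 13:40–14:10, 15:00–15:30.
Oksana free within 09:00–18:00: 09:50–10:10, 10:20–12:30.
Nikolai ∩ Brynn: 11:00–11:30, 13:00–13:10, 13:40–14:10, 15:00–15:30.
Nikolai ∩ Brynn ∩ Oksana: 11:00–11:30.
Windows ≥ 30 min: 11:00–11:30.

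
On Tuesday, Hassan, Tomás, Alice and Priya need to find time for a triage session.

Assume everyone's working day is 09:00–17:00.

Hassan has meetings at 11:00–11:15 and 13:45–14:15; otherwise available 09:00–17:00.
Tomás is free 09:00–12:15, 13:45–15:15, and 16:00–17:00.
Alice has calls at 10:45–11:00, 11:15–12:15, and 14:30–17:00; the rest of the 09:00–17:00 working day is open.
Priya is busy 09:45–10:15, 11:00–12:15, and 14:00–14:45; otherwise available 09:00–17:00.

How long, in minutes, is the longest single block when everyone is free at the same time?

45 minutes

Hassan free within 09:00–17:00: 09:00–11:00, 11:15–13:45, 14:15–17:00.
Alice free within 09:00–17:00: 09:00–10:45, 11:00–11:15, 12:15–14:30.
Priya free within 09:00–17:00: 09:00–09:45, 10:15–11:00, 12:15–14:00, 14:45–17:00.
Hassan ∩ Tomás: 09:00–11:00, 11:15–12:15, 14:15–15:15, 16:00–17:00.
Hassan ∩ Tomás ∩ Alice: 09:00–10:45, 14:15–14:30.
Hassan ∩ Tomás ∩ Alice ∩ Priya: 09:00–09:45, 10:15–10:45.
Common window lengths: 45, 30 min; longest is 45.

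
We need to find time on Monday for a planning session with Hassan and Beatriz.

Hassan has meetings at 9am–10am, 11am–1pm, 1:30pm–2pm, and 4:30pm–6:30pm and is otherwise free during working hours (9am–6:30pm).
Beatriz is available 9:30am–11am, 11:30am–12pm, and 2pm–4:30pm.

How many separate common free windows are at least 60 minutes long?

2

Hassan free within 09:00–18:30: 10:00–11:00, 13:00–13:30, 14:00–16:30.
Hassan ∩ Beatriz: 10:00–11:00, 14:00–16:30.
Windows ≥ 60 min: 10:00–11:00, 14:00–16:30.
That's 2 windows.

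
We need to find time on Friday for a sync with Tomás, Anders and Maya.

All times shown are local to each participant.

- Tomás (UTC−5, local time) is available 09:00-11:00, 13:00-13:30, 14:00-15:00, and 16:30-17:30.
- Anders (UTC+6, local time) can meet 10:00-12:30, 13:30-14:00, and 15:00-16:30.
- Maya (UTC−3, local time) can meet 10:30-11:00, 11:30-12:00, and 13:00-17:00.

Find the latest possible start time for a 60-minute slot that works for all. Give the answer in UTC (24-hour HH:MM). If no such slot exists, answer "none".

none

Tomás → UTC: 14:00–16:00, 18:00–18:30, 19:00–20:00, 21:30–22:30.
Anders → UTC: 04:00–06:30, 07:30–08:00, 09:00–10:30.
Maya → UTC: 13:30–14:00, 14:30–15:00, 16:00–20:00.
Tomás ∩ Anders: (none).
Tomás ∩ Anders ∩ Maya: (none).
Windows ≥ 60 min: (none).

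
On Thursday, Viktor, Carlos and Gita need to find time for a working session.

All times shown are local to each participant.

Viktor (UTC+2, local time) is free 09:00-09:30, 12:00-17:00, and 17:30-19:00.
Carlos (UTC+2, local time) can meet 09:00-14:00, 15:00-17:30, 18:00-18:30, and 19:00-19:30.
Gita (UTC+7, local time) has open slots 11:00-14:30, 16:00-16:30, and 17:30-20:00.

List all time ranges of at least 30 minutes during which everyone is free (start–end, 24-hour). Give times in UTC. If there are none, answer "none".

Viktor → UTC: 07:00–07:30, 10:00–15:00, 15:30–17:00.
Carlos → UTC: 07:00–12:00, 13:00–15:30, 16:00–16:30, 17:00–17:30.
Gita → UTC: 04:00–07:30, 09:00–09:30, 10:30–13:00.
Viktor ∩ Carlos: 07:00–07:30, 10:00–12:00, 13:00–15:00, 16:00–16:30.
Viktor ∩ Carlos ∩ Gita: 07:00–07:30, 10:30–12:00.
Windows ≥ 30 min: 07:00–07:30, 10:30–12:00.

07:00–07:30, 10:30–12:00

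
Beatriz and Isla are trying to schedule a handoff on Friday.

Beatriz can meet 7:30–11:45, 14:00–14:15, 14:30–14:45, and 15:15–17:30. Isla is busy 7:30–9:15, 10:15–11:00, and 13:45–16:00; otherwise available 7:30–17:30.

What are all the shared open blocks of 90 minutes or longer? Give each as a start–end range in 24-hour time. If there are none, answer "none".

Isla free within 07:30–17:30: 09:15–10:15, 11:00–13:45, 16:00–17:30.
Beatriz ∩ Isla: 09:15–10:15, 11:00–11:45, 16:00–17:30.
Windows ≥ 90 min: 16:00–17:30.

16:00–17:30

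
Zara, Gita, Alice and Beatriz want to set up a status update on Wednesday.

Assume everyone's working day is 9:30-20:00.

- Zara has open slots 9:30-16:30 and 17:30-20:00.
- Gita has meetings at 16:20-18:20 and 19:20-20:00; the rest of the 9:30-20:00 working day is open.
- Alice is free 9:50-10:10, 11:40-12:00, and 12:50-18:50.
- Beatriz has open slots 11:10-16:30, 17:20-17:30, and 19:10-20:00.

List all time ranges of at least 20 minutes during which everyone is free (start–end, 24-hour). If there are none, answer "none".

11:40–12:00, 12:50–16:20

Gita free within 09:30–20:00: 09:30–16:20, 18:20–19:20.
Zara ∩ Gita: 09:30–16:20, 18:20–19:20.
Zara ∩ Gita ∩ Alice: 09:50–10:10, 11:40–12:00, 12:50–16:20, 18:20–18:50.
Zara ∩ Gita ∩ Alice ∩ Beatriz: 11:40–12:00, 12:50–16:20.
Windows ≥ 20 min: 11:40–12:00, 12:50–16:20.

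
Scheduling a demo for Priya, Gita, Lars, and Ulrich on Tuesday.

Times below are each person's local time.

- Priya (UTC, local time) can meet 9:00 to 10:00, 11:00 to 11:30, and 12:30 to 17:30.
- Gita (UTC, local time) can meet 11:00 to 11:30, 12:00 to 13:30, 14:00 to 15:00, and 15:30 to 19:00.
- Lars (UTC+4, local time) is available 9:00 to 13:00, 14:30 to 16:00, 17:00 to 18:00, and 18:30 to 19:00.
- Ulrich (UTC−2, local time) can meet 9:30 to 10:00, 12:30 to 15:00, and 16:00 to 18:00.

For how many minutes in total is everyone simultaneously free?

30 minutes

Priya → UTC: 09:00–10:00, 11:00–11:30, 12:30–17:30.
Gita → UTC: 11:00–11:30, 12:00–13:30, 14:00–15:00, 15:30–19:00.
Lars → UTC: 05:00–09:00, 10:30–12:00, 13:00–14:00, 14:30–15:00.
Ulrich → UTC: 11:30–12:00, 14:30–17:00, 18:00–20:00.
Priya ∩ Gita: 11:00–11:30, 12:30–13:30, 14:00–15:00, 15:30–17:30.
Priya ∩ Gita ∩ Lars: 11:00–11:30, 13:00–13:30, 14:30–15:00.
Priya ∩ Gita ∩ Lars ∩ Ulrich: 14:30–15:00.
Total common minutes: 30.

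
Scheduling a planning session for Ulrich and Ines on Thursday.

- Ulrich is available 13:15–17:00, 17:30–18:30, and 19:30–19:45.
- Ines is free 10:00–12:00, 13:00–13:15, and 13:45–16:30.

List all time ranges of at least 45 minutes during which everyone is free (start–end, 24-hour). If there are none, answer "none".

13:45–16:30

Ulrich ∩ Ines: 13:45–16:30.
Windows ≥ 45 min: 13:45–16:30.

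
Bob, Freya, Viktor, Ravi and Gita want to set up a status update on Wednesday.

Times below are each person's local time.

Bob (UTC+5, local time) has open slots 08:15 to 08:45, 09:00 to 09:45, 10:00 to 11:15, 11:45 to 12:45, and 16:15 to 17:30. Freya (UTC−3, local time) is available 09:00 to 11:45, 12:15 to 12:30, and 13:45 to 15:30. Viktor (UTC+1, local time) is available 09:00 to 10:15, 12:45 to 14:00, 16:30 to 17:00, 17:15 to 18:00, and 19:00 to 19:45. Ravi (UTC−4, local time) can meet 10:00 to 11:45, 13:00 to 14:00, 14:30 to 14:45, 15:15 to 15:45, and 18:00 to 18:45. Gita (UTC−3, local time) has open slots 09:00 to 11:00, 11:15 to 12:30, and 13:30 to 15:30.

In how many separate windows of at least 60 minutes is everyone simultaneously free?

0

Bob → UTC: 03:15–03:45, 04:00–04:45, 05:00–06:15, 06:45–07:45, 11:15–12:30.
Freya → UTC: 12:00–14:45, 15:15–15:30, 16:45–18:30.
Viktor → UTC: 08:00–09:15, 11:45–13:00, 15:30–16:00, 16:15–17:00, 18:00–18:45.
Ravi → UTC: 14:00–15:45, 17:00–18:00, 18:30–18:45, 19:15–19:45, 22:00–22:45.
Gita → UTC: 12:00–14:00, 14:15–15:30, 16:30–18:30.
Bob ∩ Freya: 12:00–12:30.
Bob ∩ Freya ∩ Viktor: 12:00–12:30.
Bob ∩ Freya ∩ Viktor ∩ Ravi: (none).
Bob ∩ Freya ∩ Viktor ∩ Ravi ∩ Gita: (none).
Windows ≥ 60 min: (none).
That's 0 windows.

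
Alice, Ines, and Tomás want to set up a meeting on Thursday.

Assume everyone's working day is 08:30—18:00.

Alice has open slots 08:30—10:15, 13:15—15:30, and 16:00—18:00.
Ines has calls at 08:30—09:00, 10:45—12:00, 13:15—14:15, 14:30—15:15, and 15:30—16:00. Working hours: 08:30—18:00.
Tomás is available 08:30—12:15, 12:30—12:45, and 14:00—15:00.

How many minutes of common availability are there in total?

90 minutes

Ines free within 08:30–18:00: 09:00–10:45, 12:00–13:15, 14:15–14:30, 15:15–15:30, 16:00–18:00.
Alice ∩ Ines: 09:00–10:15, 14:15–14:30, 15:15–15:30, 16:00–18:00.
Alice ∩ Ines ∩ Tomás: 09:00–10:15, 14:15–14:30.
Total common minutes: 75 + 15 = 90.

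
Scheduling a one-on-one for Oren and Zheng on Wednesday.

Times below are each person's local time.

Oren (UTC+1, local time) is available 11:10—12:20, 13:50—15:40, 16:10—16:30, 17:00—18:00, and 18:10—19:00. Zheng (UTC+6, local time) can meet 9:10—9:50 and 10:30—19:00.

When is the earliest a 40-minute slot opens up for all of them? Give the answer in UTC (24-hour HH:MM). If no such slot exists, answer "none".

10:10

Oren → UTC: 10:10–11:20, 12:50–14:40, 15:10–15:30, 16:00–17:00, 17:10–18:00.
Zheng → UTC: 03:10–03:50, 04:30–13:00.
Oren ∩ Zheng: 10:10–11:20, 12:50–13:00.
Windows ≥ 40 min: 10:10–11:20.
Earliest such window starts at 10:10.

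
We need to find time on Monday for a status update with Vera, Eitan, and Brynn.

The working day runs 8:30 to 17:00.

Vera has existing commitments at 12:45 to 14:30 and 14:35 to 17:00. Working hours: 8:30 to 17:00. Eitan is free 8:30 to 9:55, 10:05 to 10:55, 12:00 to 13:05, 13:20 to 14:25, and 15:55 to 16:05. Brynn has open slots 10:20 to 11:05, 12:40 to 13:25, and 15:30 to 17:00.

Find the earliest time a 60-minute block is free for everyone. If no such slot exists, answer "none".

none

Vera free within 08:30–17:00: 08:30–12:45, 14:30–14:35.
Vera ∩ Eitan: 08:30–09:55, 10:05–10:55, 12:00–12:45.
Vera ∩ Eitan ∩ Brynn: 10:20–10:55, 12:40–12:45.
Windows ≥ 60 min: (none).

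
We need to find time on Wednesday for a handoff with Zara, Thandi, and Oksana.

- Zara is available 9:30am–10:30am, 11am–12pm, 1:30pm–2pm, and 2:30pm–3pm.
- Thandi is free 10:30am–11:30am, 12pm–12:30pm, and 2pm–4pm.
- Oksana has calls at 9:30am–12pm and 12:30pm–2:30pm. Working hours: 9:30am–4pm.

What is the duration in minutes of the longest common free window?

30 minutes

Oksana free within 09:30–16:00: 12:00–12:30, 14:30–16:00.
Zara ∩ Thandi: 11:00–11:30, 14:30–15:00.
Zara ∩ Thandi ∩ Oksana: 14:30–15:00.
Single common window of 30 minutes.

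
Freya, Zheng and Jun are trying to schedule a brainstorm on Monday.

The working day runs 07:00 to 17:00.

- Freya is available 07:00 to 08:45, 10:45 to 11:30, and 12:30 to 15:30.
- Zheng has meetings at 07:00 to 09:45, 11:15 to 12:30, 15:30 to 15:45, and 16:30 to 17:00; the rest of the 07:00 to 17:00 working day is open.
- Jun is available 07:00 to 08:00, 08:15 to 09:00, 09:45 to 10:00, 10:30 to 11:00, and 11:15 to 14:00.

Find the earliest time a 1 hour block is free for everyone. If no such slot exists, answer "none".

12:30

Zheng free within 07:00–17:00: 09:45–11:15, 12:30–15:30, 15:45–16:30.
Freya ∩ Zheng: 10:45–11:15, 12:30–15:30.
Freya ∩ Zheng ∩ Jun: 10:45–11:00, 12:30–14:00.
Windows ≥ 60 min: 12:30–14:00.
Earliest such window starts at 12:30.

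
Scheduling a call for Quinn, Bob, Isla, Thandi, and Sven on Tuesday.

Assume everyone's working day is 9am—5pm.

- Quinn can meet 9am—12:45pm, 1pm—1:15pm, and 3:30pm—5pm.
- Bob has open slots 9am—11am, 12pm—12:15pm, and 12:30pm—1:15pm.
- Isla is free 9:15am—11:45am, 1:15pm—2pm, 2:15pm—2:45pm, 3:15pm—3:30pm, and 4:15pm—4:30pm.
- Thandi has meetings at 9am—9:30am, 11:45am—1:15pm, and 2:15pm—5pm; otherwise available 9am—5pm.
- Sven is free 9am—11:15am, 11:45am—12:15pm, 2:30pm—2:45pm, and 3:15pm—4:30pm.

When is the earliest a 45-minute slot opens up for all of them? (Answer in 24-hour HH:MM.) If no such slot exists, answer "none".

09:30

Thandi free within 09:00–17:00: 09:30–11:45, 13:15–14:15.
Quinn ∩ Bob: 09:00–11:00, 12:00–12:15, 12:30–12:45, 13:00–13:15.
Quinn ∩ Bob ∩ Isla: 09:15–11:00.
Quinn ∩ Bob ∩ Isla ∩ Thandi: 09:30–11:00.
Quinn ∩ Bob ∩ Isla ∩ Thandi ∩ Sven: 09:30–11:00.
Windows ≥ 45 min: 09:30–11:00.
Earliest such window starts at 09:30.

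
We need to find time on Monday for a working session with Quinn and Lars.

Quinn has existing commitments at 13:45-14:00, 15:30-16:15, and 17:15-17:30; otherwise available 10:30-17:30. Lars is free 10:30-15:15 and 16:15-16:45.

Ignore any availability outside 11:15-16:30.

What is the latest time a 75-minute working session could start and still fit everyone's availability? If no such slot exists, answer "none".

Quinn free within 10:30–17:30: 10:30–13:45, 14:00–15:30, 16:15–17:15.
Quinn ∩ Lars: 10:30–13:45, 14:00–15:15, 16:15–16:45.
Restricted to 11:15–16:30: 11:15–13:45, 14:00–15:15, 16:15–16:30.
Windows ≥ 75 min: 11:15–13:45, 14:00–15:15.
Latest start in the last window 14:00–15:15 is 15:15 − 75 min = 14:00.

14:00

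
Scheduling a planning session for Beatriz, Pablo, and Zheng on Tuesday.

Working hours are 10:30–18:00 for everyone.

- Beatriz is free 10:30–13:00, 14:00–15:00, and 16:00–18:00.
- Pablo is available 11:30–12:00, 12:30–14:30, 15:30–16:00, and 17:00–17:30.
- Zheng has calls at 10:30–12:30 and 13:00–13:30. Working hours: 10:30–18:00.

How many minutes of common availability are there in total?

Zheng free within 10:30–18:00: 12:30–13:00, 13:30–18:00.
Beatriz ∩ Pablo: 11:30–12:00, 12:30–13:00, 14:00–14:30, 17:00–17:30.
Beatriz ∩ Pablo ∩ Zheng: 12:30–13:00, 14:00–14:30, 17:00–17:30.
Total common minutes: 30 + 30 + 30 = 90.

90 minutes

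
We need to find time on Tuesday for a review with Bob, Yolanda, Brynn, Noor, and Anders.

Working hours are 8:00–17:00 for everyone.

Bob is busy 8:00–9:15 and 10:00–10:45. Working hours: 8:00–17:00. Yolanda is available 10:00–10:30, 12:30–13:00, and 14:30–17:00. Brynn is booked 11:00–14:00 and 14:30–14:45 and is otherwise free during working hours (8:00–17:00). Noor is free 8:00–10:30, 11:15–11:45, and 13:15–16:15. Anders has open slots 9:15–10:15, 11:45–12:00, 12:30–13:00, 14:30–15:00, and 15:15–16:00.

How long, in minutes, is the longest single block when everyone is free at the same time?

Bob free within 08:00–17:00: 09:15–10:00, 10:45–17:00.
Brynn free within 08:00–17:00: 08:00–11:00, 14:00–14:30, 14:45–17:00.
Bob ∩ Yolanda: 12:30–13:00, 14:30–17:00.
Bob ∩ Yolanda ∩ Brynn: 14:45–17:00.
Bob ∩ Yolanda ∩ Brynn ∩ Noor: 14:45–16:15.
Bob ∩ Yolanda ∩ Brynn ∩ Noor ∩ Anders: 14:45–15:00, 15:15–16:00.
Common window lengths: 15, 45 min; longest is 45.

45 minutes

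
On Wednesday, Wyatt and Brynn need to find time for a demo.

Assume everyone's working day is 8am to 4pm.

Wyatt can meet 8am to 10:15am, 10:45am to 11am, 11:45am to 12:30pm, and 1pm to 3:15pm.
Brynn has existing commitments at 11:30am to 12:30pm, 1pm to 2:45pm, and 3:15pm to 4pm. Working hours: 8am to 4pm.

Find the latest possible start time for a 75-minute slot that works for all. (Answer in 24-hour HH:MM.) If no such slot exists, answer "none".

09:00

Brynn free within 08:00–16:00: 08:00–11:30, 12:30–13:00, 14:45–15:15.
Wyatt ∩ Brynn: 08:00–10:15, 10:45–11:00, 14:45–15:15.
Windows ≥ 75 min: 08:00–10:15.
Latest start in the last window 08:00–10:15 is 10:15 − 75 min = 09:00.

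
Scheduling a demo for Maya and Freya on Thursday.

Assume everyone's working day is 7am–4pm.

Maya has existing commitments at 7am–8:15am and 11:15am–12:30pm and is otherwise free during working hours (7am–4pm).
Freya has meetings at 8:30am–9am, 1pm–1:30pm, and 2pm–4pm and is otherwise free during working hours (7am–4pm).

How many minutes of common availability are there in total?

Maya free within 07:00–16:00: 08:15–11:15, 12:30–16:00.
Freya free within 07:00–16:00: 07:00–08:30, 09:00–13:00, 13:30–14:00.
Maya ∩ Freya: 08:15–08:30, 09:00–11:15, 12:30–13:00, 13:30–14:00.
Total common minutes: 15 + 135 + 30 + 30 = 210.

210 minutes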